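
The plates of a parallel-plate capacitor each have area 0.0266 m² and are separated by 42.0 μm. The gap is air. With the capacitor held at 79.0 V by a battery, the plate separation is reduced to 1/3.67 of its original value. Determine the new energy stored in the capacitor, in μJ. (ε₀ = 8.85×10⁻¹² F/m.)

Initially C₁ = ε₀A/d = 8.85×10⁻¹² × 2.66×10⁻² / 4.20×10⁻⁵ = 5.61×10⁻⁹ F.
U₁ = 1.75×10⁻⁵ J.
Battery connected ⇒ V is held fixed. C₂ = 3.67 C₁ and U = ½CV², so U₂/U₁ = C₂/C₁ = 3.67.
U₂ = 3.67 × 1.75×10⁻⁵ = 6.42×10⁻⁵ J.

64.2 μJ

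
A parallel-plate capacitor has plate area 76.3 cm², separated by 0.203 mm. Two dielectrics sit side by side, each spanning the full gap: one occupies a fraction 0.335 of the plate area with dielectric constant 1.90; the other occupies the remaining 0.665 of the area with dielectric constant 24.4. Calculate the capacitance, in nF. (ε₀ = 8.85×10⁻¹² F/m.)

C ≈ 5.61 nF

A = 76.3 cm² = 7.63×10⁻³ m².
Side-by-side slabs ⇒ two capacitors in parallel, each spanning the full gap.
C₁ = κ₁ε₀A₁/d = 1.90 × 8.85×10⁻¹² × 2.56×10⁻³ / 2.03×10⁻⁴ = 2.12×10⁻¹⁰ F.
C₂ = κ₂ε₀A₂/d = 24.4 × 8.85×10⁻¹² × 5.07×10⁻³ / 2.03×10⁻⁴ = 5.40×10⁻⁹ F.
C = C₁ + C₂ = 5.61×10⁻⁹ F.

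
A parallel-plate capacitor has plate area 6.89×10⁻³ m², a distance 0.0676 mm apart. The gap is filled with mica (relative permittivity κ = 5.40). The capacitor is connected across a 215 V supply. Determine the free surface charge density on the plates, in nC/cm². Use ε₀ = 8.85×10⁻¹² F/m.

C = κε₀A/d = 5.40 × 8.85×10⁻¹² × 6.89×10⁻³ / 6.76×10⁻⁵ = 4.87×10⁻⁹ F.
σ = Q/A = CV/A = 4.87×10⁻⁹ × 215 / 6.89×10⁻³ = 1.52×10⁻⁴ C/m².

15.2 nC/cm²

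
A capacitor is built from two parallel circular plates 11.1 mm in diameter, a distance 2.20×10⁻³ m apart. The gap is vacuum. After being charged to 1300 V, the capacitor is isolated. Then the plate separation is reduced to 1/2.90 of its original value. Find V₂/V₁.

Isolated ⇒ Q is held fixed.
C₂ = 2.90 C₁ and V = Q/C, so V₂/V₁ = C₁/C₂ = 0.345.

V₂/V₁ ≈ 0.345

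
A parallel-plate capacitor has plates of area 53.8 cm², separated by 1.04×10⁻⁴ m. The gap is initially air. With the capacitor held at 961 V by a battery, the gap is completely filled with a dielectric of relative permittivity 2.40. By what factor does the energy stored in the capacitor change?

2.40

Battery connected ⇒ V is held fixed.
C₂ = 2.40 C₁ and U = ½CV², so U₂/U₁ = C₂/C₁ = 2.40.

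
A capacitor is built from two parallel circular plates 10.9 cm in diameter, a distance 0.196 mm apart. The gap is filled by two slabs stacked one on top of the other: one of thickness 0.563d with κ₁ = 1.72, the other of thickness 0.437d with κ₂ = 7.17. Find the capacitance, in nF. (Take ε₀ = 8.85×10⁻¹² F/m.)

1.09 nF

A = π(10.9/2 cm)² = 9.33×10⁻³ m².
Stacked slabs ⇒ two capacitors in series, each with the full plate area.
C₁ = κ₁ε₀A/d₁ = 1.72 × 8.85×10⁻¹² × 9.33×10⁻³ / 1.10×10⁻⁴ = 1.29×10⁻⁹ F.
C₂ = κ₂ε₀A/d₂ = 7.17 × 8.85×10⁻¹² × 9.33×10⁻³ / 8.57×10⁻⁵ = 6.91×10⁻⁹ F.
C = (1/C₁ + 1/C₂)⁻¹ = 1.09×10⁻⁹ F.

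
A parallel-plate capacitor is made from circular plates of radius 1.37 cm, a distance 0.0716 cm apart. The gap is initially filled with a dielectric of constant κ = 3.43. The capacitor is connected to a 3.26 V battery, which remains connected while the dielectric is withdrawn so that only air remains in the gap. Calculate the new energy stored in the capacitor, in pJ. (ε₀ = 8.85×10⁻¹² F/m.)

A = π(1.37 cm)² = 5.90×10⁻⁴ m².
Initially C₁ = κε₀A/d = 3.43 × 8.85×10⁻¹² × 5.90×10⁻⁴ / 7.16×10⁻⁴ = 2.50×10⁻¹¹ F.
U₁ = 1.33×10⁻¹⁰ J.
Battery connected ⇒ V is held fixed. C₂ = 0.292 C₁ and U = ½CV², so U₂/U₁ = C₂/C₁ = 0.292.
U₂ = 0.292 × 1.33×10⁻¹⁰ = 3.87×10⁻¹¹ J.

U ≈ 38.7 pJ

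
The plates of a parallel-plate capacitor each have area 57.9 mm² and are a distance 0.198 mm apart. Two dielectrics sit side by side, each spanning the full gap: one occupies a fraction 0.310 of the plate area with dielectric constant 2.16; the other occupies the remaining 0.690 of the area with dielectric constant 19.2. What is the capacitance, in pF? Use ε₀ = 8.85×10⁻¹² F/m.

36.0 pF

A = 57.9 mm² = 5.79×10⁻⁵ m².
Side-by-side slabs ⇒ two capacitors in parallel, each spanning the full gap.
C₁ = κ₁ε₀A₁/d = 2.16 × 8.85×10⁻¹² × 1.79×10⁻⁵ / 1.98×10⁻⁴ = 1.73×10⁻¹² F.
C₂ = κ₂ε₀A₂/d = 19.2 × 8.85×10⁻¹² × 4.00×10⁻⁵ / 1.98×10⁻⁴ = 3.43×10⁻¹¹ F.
C = C₁ + C₂ = 3.60×10⁻¹¹ F.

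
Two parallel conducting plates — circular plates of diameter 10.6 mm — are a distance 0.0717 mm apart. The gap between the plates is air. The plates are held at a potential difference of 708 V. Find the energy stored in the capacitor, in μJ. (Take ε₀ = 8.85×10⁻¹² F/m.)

U ≈ 2.73 μJ

A = π(10.6/2 mm)² = 8.82×10⁻⁵ m².
C = ε₀A/d = 8.85×10⁻¹² × 8.82×10⁻⁵ / 7.17×10⁻⁵ = 1.09×10⁻¹¹ F.
U = ½CV² = ½ × 1.09×10⁻¹¹ × (708)² = 2.73×10⁻⁶ J.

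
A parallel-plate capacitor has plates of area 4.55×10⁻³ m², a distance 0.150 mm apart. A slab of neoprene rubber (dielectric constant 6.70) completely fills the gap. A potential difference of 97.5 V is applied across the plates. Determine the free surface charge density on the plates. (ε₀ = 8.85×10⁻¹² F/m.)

σ ≈ 3.85 nC/cm²

C = κε₀A/d = 6.70 × 8.85×10⁻¹² × 4.55×10⁻³ / 1.50×10⁻⁴ = 1.80×10⁻⁹ F.
σ = Q/A = CV/A = 1.80×10⁻⁹ × 97.5 / 4.55×10⁻³ = 3.85×10⁻⁵ C/m².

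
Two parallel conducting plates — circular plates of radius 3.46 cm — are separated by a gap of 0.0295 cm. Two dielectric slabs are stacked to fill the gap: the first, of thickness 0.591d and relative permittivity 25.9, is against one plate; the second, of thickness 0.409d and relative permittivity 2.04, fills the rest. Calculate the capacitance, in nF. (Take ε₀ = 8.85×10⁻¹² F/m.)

0.505 nF

A = π(3.46 cm)² = 3.76×10⁻³ m².
Stacked slabs ⇒ two capacitors in series, each with the full plate area.
C₁ = κ₁ε₀A/d₁ = 25.9 × 8.85×10⁻¹² × 3.76×10⁻³ / 1.74×10⁻⁴ = 4.94×10⁻⁹ F.
C₂ = κ₂ε₀A/d₂ = 2.04 × 8.85×10⁻¹² × 3.76×10⁻³ / 1.21×10⁻⁴ = 5.63×10⁻¹⁰ F.
C = (1/C₁ + 1/C₂)⁻¹ = 5.05×10⁻¹⁰ F.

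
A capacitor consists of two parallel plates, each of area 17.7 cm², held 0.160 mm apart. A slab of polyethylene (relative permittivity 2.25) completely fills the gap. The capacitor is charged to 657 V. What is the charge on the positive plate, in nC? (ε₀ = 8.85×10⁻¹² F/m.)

145 nC

A = 17.7 cm² = 1.77×10⁻³ m².
C = κε₀A/d = 2.25 × 8.85×10⁻¹² × 1.77×10⁻³ / 1.60×10⁻⁴ = 2.20×10⁻¹⁰ F.
Q = CV = 2.20×10⁻¹⁰ × 657 = 1.45×10⁻⁷ C.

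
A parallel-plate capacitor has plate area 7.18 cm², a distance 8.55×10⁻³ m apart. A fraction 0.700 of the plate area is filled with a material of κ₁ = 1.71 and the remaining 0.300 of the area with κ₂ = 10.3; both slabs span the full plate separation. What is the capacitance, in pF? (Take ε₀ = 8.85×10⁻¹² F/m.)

C ≈ 3.19 pF

A = 7.18 cm² = 7.18×10⁻⁴ m².
Side-by-side slabs ⇒ two capacitors in parallel, each spanning the full gap.
C₁ = κ₁ε₀A₁/d = 1.71 × 8.85×10⁻¹² × 5.03×10⁻⁴ / 8.55×10⁻³ = 8.90×10⁻¹³ F.
C₂ = κ₂ε₀A₂/d = 10.3 × 8.85×10⁻¹² × 2.15×10⁻⁴ / 8.55×10⁻³ = 2.30×10⁻¹² F.
C = C₁ + C₂ = 3.19×10⁻¹² F.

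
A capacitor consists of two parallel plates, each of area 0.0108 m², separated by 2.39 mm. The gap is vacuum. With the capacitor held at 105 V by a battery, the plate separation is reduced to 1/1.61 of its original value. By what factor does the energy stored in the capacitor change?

U₂/U₁ ≈ 1.61

Battery connected ⇒ V is held fixed.
C₂ = 1.61 C₁ and U = ½CV², so U₂/U₁ = C₂/C₁ = 1.61.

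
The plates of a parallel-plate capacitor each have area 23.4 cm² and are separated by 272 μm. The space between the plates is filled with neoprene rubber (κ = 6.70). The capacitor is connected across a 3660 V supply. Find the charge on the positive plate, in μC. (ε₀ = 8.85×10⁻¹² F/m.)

A = 23.4 cm² = 2.34×10⁻³ m².
C = κε₀A/d = 6.70 × 8.85×10⁻¹² × 2.34×10⁻³ / 2.72×10⁻⁴ = 5.10×10⁻¹⁰ F.
Q = CV = 5.10×10⁻¹⁰ × 3660 = 1.87×10⁻⁶ C.

Q ≈ 1.87 μC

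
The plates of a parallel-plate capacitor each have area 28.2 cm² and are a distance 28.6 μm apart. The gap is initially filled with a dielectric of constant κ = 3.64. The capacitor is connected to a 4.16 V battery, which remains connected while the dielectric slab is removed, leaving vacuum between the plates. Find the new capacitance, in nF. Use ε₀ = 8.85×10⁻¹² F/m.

0.873 nF

A = 28.2 cm² = 2.82×10⁻³ m².
Initially C₁ = κε₀A/d = 3.64 × 8.85×10⁻¹² × 2.82×10⁻³ / 2.86×10⁻⁵ = 3.18×10⁻⁹ F.
C = κε₀A/d scales with κ, so C₂/C₁ = 1/κ = 1/3.64 = 0.275.
C₂ = 0.275 × 3.18×10⁻⁹ = 8.73×10⁻¹⁰ F.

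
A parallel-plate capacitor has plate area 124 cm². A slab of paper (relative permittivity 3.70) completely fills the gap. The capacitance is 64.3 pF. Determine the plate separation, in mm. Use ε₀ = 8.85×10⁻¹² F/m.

6.31 mm

A = 124 cm² = 1.24×10⁻² m².
d = κε₀A/C = 3.70 × 8.85×10⁻¹² × 1.24×10⁻² / 6.43×10⁻¹¹ = 6.31×10⁻³ m.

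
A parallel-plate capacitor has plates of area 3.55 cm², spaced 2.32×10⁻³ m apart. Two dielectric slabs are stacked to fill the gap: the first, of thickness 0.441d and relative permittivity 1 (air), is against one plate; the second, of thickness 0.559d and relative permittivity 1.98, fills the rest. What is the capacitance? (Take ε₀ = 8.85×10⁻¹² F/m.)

A = 3.55 cm² = 3.55×10⁻⁴ m².
Stacked slabs ⇒ two capacitors in series, each with the full plate area.
C₁ = κ₁ε₀A/d₁ = 1.00 × 8.85×10⁻¹² × 3.55×10⁻⁴ / 1.02×10⁻³ = 3.07×10⁻¹² F.
C₂ = κ₂ε₀A/d₂ = 1.98 × 8.85×10⁻¹² × 3.55×10⁻⁴ / 1.30×10⁻³ = 4.80×10⁻¹² F.
C = (1/C₁ + 1/C₂)⁻¹ = 1.87×10⁻¹² F.

1.87 pF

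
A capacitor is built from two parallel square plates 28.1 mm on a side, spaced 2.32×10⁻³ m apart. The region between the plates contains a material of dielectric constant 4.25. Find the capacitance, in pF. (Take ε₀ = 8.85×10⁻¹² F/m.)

A = (28.1 mm)² = 7.90×10⁻⁴ m².
C = κε₀A/d = 4.25 × 8.85×10⁻¹² × 7.90×10⁻⁴ / 2.32×10⁻³ = 1.28×10⁻¹¹ F.

C ≈ 12.8 pF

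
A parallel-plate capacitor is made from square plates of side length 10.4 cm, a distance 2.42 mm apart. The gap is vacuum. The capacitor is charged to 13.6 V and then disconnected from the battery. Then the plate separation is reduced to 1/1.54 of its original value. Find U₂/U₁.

Isolated ⇒ Q is held fixed.
C₂ = 1.54 C₁ and U = Q²/(2C), so U₂/U₁ = C₁/C₂ = 0.649.

U₂/U₁ ≈ 0.649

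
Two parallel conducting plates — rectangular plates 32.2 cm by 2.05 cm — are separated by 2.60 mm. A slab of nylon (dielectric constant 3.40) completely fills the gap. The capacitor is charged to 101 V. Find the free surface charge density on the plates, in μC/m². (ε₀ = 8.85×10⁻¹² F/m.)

A = 32.2 × 2.05 cm² = 6.60×10⁻³ m².
C = κε₀A/d = 3.40 × 8.85×10⁻¹² × 6.60×10⁻³ / 2.60×10⁻³ = 7.64×10⁻¹¹ F.
σ = Q/A = CV/A = 7.64×10⁻¹¹ × 101 / 6.60×10⁻³ = 1.17×10⁻⁶ C/m².

σ ≈ 1.17 μC/m²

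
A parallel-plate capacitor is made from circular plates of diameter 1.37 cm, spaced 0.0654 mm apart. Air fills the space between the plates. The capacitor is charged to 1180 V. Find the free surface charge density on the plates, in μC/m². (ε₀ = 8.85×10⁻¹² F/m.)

A = π(1.37/2 cm)² = 1.47×10⁻⁴ m².
C = ε₀A/d = 8.85×10⁻¹² × 1.47×10⁻⁴ / 6.54×10⁻⁵ = 1.99×10⁻¹¹ F.
σ = Q/A = CV/A = 1.99×10⁻¹¹ × 1180 / 1.47×10⁻⁴ = 1.60×10⁻⁴ C/m².

σ ≈ 160 μC/m²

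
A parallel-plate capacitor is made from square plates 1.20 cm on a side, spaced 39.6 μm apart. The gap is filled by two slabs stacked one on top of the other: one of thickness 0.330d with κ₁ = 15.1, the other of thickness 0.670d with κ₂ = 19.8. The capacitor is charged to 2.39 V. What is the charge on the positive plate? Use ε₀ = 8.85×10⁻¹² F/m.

1.38 nC

A = (1.20 cm)² = 1.44×10⁻⁴ m².
Stacked slabs ⇒ two capacitors in series, each with the full plate area.
C₁ = κ₁ε₀A/d₁ = 15.1 × 8.85×10⁻¹² × 1.44×10⁻⁴ / 1.31×10⁻⁵ = 1.47×10⁻⁹ F.
C₂ = κ₂ε₀A/d₂ = 19.8 × 8.85×10⁻¹² × 1.44×10⁻⁴ / 2.65×10⁻⁵ = 9.51×10⁻¹⁰ F.
C = (1/C₁ + 1/C₂)⁻¹ = 5.78×10⁻¹⁰ F.
Q = CV = 5.78×10⁻¹⁰ × 2.39 = 1.38×10⁻⁹ C.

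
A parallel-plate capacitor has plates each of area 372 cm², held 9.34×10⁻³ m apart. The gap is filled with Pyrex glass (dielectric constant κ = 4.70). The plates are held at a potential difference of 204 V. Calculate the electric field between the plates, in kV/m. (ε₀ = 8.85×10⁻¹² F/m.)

E = V/d = 204 / 9.34×10⁻³ = 2.18×10⁴ V/m.

E ≈ 21.8 kV/m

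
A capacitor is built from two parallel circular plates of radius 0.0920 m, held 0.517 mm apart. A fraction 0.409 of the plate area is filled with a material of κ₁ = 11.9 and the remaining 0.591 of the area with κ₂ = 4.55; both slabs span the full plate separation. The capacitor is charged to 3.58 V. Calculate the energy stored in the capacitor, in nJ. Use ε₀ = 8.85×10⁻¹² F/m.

A = π(0.0920 m)² = 2.66×10⁻² m².
Side-by-side slabs ⇒ two capacitors in parallel, each spanning the full gap.
C₁ = κ₁ε₀A₁/d = 11.9 × 8.85×10⁻¹² × 1.09×10⁻² / 5.17×10⁻⁴ = 2.22×10⁻⁹ F.
C₂ = κ₂ε₀A₂/d = 4.55 × 8.85×10⁻¹² × 1.57×10⁻² / 5.17×10⁻⁴ = 1.22×10⁻⁹ F.
C = C₁ + C₂ = 3.44×10⁻⁹ F.
U = ½CV² = ½ × 3.44×10⁻⁹ × (3.58)² = 2.20×10⁻⁸ J.

22.0 nJ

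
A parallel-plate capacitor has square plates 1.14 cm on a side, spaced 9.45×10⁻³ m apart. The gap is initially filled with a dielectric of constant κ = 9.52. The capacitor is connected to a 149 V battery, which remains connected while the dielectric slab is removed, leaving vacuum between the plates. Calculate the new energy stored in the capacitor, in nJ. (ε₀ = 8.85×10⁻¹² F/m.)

A = (1.14 cm)² = 1.30×10⁻⁴ m².
Initially C₁ = κε₀A/d = 9.52 × 8.85×10⁻¹² × 1.30×10⁻⁴ / 9.45×10⁻³ = 1.16×10⁻¹² F.
U₁ = 1.29×10⁻⁸ J.
Battery connected ⇒ V is held fixed. C₂ = 0.105 C₁ and U = ½CV², so U₂/U₁ = C₂/C₁ = 0.105.
U₂ = 0.105 × 1.29×10⁻⁸ = 1.35×10⁻⁹ J.

1.35 nJ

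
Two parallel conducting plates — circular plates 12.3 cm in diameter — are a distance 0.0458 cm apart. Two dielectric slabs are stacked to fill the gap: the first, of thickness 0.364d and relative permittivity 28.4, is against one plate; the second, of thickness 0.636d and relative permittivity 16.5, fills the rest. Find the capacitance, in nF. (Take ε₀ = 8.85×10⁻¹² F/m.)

4.47 nF

A = π(12.3/2 cm)² = 1.19×10⁻² m².
Stacked slabs ⇒ two capacitors in series, each with the full plate area.
C₁ = κ₁ε₀A/d₁ = 28.4 × 8.85×10⁻¹² × 1.19×10⁻² / 1.67×10⁻⁴ = 1.79×10⁻⁸ F.
C₂ = κ₂ε₀A/d₂ = 16.5 × 8.85×10⁻¹² × 1.19×10⁻² / 2.91×10⁻⁴ = 5.96×10⁻⁹ F.
C = (1/C₁ + 1/C₂)⁻¹ = 4.47×10⁻⁹ F.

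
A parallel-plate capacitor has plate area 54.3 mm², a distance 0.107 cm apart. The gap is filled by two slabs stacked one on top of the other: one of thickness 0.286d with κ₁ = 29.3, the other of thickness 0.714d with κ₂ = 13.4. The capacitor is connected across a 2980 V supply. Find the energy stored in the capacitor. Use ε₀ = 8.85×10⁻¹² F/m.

31.6 μJ

A = 54.3 mm² = 5.43×10⁻⁵ m².
Stacked slabs ⇒ two capacitors in series, each with the full plate area.
C₁ = κ₁ε₀A/d₁ = 29.3 × 8.85×10⁻¹² × 5.43×10⁻⁵ / 3.06×10⁻⁴ = 4.60×10⁻¹¹ F.
C₂ = κ₂ε₀A/d₂ = 13.4 × 8.85×10⁻¹² × 5.43×10⁻⁵ / 7.64×10⁻⁴ = 8.43×10⁻¹² F.
C = (1/C₁ + 1/C₂)⁻¹ = 7.12×10⁻¹² F.
U = ½CV² = ½ × 7.12×10⁻¹² × (2980)² = 3.16×10⁻⁵ J.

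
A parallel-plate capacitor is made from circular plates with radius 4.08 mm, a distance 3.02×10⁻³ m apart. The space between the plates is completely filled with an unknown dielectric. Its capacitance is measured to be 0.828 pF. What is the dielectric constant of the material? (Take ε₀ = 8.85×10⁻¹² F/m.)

A = π(4.08 mm)² = 5.23×10⁻⁵ m².
κ = Cd/(ε₀A) = 8.28×10⁻¹³ × 3.02×10⁻³ / (8.85×10⁻¹² × 5.23×10⁻⁵) = 5.40.

κ ≈ 5.40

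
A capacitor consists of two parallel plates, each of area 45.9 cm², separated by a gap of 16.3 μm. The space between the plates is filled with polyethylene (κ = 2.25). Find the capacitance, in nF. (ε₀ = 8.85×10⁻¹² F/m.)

C ≈ 5.61 nF

A = 45.9 cm² = 4.59×10⁻³ m².
C = κε₀A/d = 2.25 × 8.85×10⁻¹² × 4.59×10⁻³ / 1.63×10⁻⁵ = 5.61×10⁻⁹ F.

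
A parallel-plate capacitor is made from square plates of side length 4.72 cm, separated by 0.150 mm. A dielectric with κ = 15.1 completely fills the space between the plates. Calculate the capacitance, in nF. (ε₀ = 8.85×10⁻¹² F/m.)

A = (4.72 cm)² = 2.23×10⁻³ m².
C = κε₀A/d = 15.1 × 8.85×10⁻¹² × 2.23×10⁻³ / 1.50×10⁻⁴ = 1.98×10⁻⁹ F.

1.98 nF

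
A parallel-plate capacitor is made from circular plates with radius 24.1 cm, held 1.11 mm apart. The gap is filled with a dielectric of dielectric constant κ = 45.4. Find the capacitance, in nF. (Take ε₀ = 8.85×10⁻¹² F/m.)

A = π(24.1 cm)² = 0.182 m².
C = κε₀A/d = 45.4 × 8.85×10⁻¹² × 0.182 / 1.11×10⁻³ = 6.60×10⁻⁸ F.

C ≈ 66.0 nF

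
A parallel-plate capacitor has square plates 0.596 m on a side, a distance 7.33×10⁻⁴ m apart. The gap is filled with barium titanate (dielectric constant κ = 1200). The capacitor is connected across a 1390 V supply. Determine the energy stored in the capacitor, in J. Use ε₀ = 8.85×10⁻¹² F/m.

A = (0.596 m)² = 0.355 m².
C = κε₀A/d = 1200 × 8.85×10⁻¹² × 0.355 / 7.33×10⁻⁴ = 5.15×10⁻⁶ F.
U = ½CV² = ½ × 5.15×10⁻⁶ × (1390)² = 4.97 J.

U ≈ 4.97 J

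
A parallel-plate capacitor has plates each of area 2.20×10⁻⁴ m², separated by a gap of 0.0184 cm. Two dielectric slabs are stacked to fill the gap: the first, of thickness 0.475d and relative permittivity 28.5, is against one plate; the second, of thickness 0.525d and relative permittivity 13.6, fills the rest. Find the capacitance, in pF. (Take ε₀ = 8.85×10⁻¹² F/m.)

C ≈ 191 pF

Stacked slabs ⇒ two capacitors in series, each with the full plate area.
C₁ = κ₁ε₀A/d₁ = 28.5 × 8.85×10⁻¹² × 2.20×10⁻⁴ / 8.74×10⁻⁵ = 6.35×10⁻¹⁰ F.
C₂ = κ₂ε₀A/d₂ = 13.6 × 8.85×10⁻¹² × 2.20×10⁻⁴ / 9.66×10⁻⁵ = 2.74×10⁻¹⁰ F.
C = (1/C₁ + 1/C₂)⁻¹ = 1.91×10⁻¹⁰ F.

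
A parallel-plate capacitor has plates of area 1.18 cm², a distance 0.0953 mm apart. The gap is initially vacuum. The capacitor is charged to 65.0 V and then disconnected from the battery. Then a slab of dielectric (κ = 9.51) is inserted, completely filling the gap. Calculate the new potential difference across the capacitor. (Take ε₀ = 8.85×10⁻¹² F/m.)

V ≈ 6.83 V

A = 1.18 cm² = 1.18×10⁻⁴ m².
Initially C₁ = ε₀A/d = 8.85×10⁻¹² × 1.18×10⁻⁴ / 9.53×10⁻⁵ = 1.10×10⁻¹¹ F.
V₁ = 65.0 V.
Isolated ⇒ Q is held fixed. C₂ = 9.51 C₁ and V = Q/C, so V₂/V₁ = C₁/C₂ = 0.105.
V₂ = 0.105 × 65.0 = 6.83 V.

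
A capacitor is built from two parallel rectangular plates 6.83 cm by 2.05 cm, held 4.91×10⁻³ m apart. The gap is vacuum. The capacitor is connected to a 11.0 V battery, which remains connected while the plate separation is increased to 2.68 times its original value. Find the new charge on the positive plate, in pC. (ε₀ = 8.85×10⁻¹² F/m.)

Q ≈ 10.4 pC

A = 6.83 × 2.05 cm² = 1.40×10⁻³ m².
Initially C₁ = ε₀A/d = 8.85×10⁻¹² × 1.40×10⁻³ / 4.91×10⁻³ = 2.52×10⁻¹² F.
Q₁ = 2.78×10⁻¹¹ C.
Battery connected ⇒ V is held fixed. C₂ = 0.373 C₁ and Q = CV, so Q₂/Q₁ = C₂/C₁ = 0.373.
Q₂ = 0.373 × 2.78×10⁻¹¹ = 1.04×10⁻¹¹ C.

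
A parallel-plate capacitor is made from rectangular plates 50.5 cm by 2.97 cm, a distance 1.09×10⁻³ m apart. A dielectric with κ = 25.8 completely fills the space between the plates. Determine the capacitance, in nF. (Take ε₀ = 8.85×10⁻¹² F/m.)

3.14 nF

A = 50.5 × 2.97 cm² = 1.50×10⁻² m².
C = κε₀A/d = 25.8 × 8.85×10⁻¹² × 1.50×10⁻² / 1.09×10⁻³ = 3.14×10⁻⁹ F.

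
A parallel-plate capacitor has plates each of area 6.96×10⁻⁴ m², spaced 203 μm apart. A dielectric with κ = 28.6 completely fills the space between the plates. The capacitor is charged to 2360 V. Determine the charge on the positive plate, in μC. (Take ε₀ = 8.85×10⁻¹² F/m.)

Q ≈ 2.05 μC

C = κε₀A/d = 28.6 × 8.85×10⁻¹² × 6.96×10⁻⁴ / 2.03×10⁻⁴ = 8.68×10⁻¹⁰ F.
Q = CV = 8.68×10⁻¹⁰ × 2360 = 2.05×10⁻⁶ C.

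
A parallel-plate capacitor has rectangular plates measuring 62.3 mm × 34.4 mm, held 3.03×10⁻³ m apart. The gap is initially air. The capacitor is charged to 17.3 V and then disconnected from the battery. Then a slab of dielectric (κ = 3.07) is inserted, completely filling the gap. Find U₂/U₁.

Isolated ⇒ Q is held fixed.
C₂ = 3.07 C₁ and U = Q²/(2C), so U₂/U₁ = C₁/C₂ = 0.326.

0.326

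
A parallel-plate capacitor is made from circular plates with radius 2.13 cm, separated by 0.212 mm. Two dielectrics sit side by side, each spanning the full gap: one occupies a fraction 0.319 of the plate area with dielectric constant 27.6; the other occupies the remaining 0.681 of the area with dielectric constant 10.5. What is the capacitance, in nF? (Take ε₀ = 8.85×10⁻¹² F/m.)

A = π(2.13 cm)² = 1.43×10⁻³ m².
Side-by-side slabs ⇒ two capacitors in parallel, each spanning the full gap.
C₁ = κ₁ε₀A₁/d = 27.6 × 8.85×10⁻¹² × 4.55×10⁻⁴ / 2.12×10⁻⁴ = 5.24×10⁻¹⁰ F.
C₂ = κ₂ε₀A₂/d = 10.5 × 8.85×10⁻¹² × 9.71×10⁻⁴ / 2.12×10⁻⁴ = 4.25×10⁻¹⁰ F.
C = C₁ + C₂ = 9.49×10⁻¹⁰ F.

0.949 nF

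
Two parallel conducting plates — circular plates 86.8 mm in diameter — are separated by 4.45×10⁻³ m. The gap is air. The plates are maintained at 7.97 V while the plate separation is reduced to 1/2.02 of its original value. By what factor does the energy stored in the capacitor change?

U₂/U₁ ≈ 2.02

Battery connected ⇒ V is held fixed.
C₂ = 2.02 C₁ and U = ½CV², so U₂/U₁ = C₂/C₁ = 2.02.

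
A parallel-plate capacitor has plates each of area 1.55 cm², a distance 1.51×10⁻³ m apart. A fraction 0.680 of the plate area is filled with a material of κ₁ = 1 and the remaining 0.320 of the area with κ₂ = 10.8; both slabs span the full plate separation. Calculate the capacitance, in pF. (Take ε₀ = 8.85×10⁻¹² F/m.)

3.76 pF

A = 1.55 cm² = 1.55×10⁻⁴ m².
Side-by-side slabs ⇒ two capacitors in parallel, each spanning the full gap.
C₁ = κ₁ε₀A₁/d = 1.00 × 8.85×10⁻¹² × 1.05×10⁻⁴ / 1.51×10⁻³ = 6.18×10⁻¹³ F.
C₂ = κ₂ε₀A₂/d = 10.8 × 8.85×10⁻¹² × 4.96×10⁻⁵ / 1.51×10⁻³ = 3.14×10⁻¹² F.
C = C₁ + C₂ = 3.76×10⁻¹² F.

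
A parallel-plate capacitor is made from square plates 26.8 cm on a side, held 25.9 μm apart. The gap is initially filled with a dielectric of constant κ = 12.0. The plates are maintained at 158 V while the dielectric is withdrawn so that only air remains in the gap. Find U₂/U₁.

0.0833

Battery connected ⇒ V is held fixed.
C₂ = 0.0833 C₁ and U = ½CV², so U₂/U₁ = C₂/C₁ = 0.0833.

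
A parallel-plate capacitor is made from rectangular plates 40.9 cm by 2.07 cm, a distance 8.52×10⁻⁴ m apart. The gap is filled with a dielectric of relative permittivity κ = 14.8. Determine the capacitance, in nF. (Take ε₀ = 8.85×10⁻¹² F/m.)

C ≈ 1.30 nF

A = 40.9 × 2.07 cm² = 8.47×10⁻³ m².
C = κε₀A/d = 14.8 × 8.85×10⁻¹² × 8.47×10⁻³ / 8.52×10⁻⁴ = 1.30×10⁻⁹ F.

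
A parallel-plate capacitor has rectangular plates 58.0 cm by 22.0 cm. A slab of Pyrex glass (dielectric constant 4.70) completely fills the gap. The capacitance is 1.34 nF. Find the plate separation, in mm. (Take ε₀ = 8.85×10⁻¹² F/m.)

d ≈ 3.96 mm

A = 58.0 × 22.0 cm² = 0.128 m².
d = κε₀A/C = 4.70 × 8.85×10⁻¹² × 0.128 / 1.34×10⁻⁹ = 3.96×10⁻³ m.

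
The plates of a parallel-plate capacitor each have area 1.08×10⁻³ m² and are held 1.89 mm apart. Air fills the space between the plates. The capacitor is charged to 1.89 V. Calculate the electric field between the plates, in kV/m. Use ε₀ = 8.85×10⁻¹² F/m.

E ≈ 1.00 kV/m

E = V/d = 1.89 / 1.89×10⁻³ = 1.00×10³ V/m.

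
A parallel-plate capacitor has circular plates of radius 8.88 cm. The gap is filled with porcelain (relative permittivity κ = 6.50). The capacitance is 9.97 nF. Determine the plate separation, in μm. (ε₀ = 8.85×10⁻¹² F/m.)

A = π(8.88 cm)² = 2.48×10⁻² m².
d = κε₀A/C = 6.50 × 8.85×10⁻¹² × 2.48×10⁻² / 9.97×10⁻⁹ = 1.43×10⁻⁴ m.

143 μm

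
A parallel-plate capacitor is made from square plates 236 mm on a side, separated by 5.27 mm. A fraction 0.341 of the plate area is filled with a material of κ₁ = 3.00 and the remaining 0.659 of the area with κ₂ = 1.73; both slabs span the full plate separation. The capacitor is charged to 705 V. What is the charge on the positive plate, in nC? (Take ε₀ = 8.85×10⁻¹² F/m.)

143 nC

A = (236 mm)² = 5.57×10⁻² m².
Side-by-side slabs ⇒ two capacitors in parallel, each spanning the full gap.
C₁ = κ₁ε₀A₁/d = 3.00 × 8.85×10⁻¹² × 1.90×10⁻² / 5.27×10⁻³ = 9.57×10⁻¹¹ F.
C₂ = κ₂ε₀A₂/d = 1.73 × 8.85×10⁻¹² × 3.67×10⁻² / 5.27×10⁻³ = 1.07×10⁻¹⁰ F.
C = C₁ + C₂ = 2.02×10⁻¹⁰ F.
Q = CV = 2.02×10⁻¹⁰ × 705 = 1.43×10⁻⁷ C.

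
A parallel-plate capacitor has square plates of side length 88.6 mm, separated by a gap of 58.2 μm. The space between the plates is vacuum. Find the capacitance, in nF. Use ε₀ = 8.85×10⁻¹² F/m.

A = (88.6 mm)² = 7.85×10⁻³ m².
C = ε₀A/d = 8.85×10⁻¹² × 7.85×10⁻³ / 5.82×10⁻⁵ = 1.19×10⁻⁹ F.

C ≈ 1.19 nF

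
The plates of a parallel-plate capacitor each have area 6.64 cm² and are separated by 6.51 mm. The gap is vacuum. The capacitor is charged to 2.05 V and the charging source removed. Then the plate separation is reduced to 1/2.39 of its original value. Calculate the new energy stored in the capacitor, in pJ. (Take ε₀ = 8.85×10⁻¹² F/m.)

U ≈ 0.794 pJ

A = 6.64 cm² = 6.64×10⁻⁴ m².
Initially C₁ = ε₀A/d = 8.85×10⁻¹² × 6.64×10⁻⁴ / 6.51×10⁻³ = 9.03×10⁻¹³ F.
U₁ = 1.90×10⁻¹² J.
Isolated ⇒ Q is held fixed. C₂ = 2.39 C₁ and U = Q²/(2C), so U₂/U₁ = C₁/C₂ = 0.418.
U₂ = 0.418 × 1.90×10⁻¹² = 7.94×10⁻¹³ J.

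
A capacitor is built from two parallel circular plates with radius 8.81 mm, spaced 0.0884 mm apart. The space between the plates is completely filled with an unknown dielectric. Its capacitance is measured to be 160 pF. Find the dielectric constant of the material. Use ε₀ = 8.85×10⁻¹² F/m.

A = π(8.81 mm)² = 2.44×10⁻⁴ m².
κ = Cd/(ε₀A) = 1.60×10⁻¹⁰ × 8.84×10⁻⁵ / (8.85×10⁻¹² × 2.44×10⁻⁴) = 6.55.

κ ≈ 6.55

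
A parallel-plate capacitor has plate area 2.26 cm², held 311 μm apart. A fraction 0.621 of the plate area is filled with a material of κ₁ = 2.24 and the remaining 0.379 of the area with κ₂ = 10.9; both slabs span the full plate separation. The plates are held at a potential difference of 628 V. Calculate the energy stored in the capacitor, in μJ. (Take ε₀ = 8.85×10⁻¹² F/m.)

7.00 μJ

A = 2.26 cm² = 2.26×10⁻⁴ m².
Side-by-side slabs ⇒ two capacitors in parallel, each spanning the full gap.
C₁ = κ₁ε₀A₁/d = 2.24 × 8.85×10⁻¹² × 1.40×10⁻⁴ / 3.11×10⁻⁴ = 8.95×10⁻¹² F.
C₂ = κ₂ε₀A₂/d = 10.9 × 8.85×10⁻¹² × 8.57×10⁻⁵ / 3.11×10⁻⁴ = 2.66×10⁻¹¹ F.
C = C₁ + C₂ = 3.55×10⁻¹¹ F.
U = ½CV² = ½ × 3.55×10⁻¹¹ × (628)² = 7.00×10⁻⁶ J.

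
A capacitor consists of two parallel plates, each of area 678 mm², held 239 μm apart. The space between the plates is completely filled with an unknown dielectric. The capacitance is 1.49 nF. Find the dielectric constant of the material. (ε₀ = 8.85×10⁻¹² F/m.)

κ ≈ 59.3

A = 678 mm² = 6.78×10⁻⁴ m².
κ = Cd/(ε₀A) = 1.49×10⁻⁹ × 2.39×10⁻⁴ / (8.85×10⁻¹² × 6.78×10⁻⁴) = 59.3.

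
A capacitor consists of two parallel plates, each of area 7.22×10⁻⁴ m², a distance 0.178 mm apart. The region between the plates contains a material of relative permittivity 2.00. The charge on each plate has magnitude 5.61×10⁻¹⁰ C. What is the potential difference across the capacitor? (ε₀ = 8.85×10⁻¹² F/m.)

C = κε₀A/d = 2.00 × 8.85×10⁻¹² × 7.22×10⁻⁴ / 1.78×10⁻⁴ = 7.18×10⁻¹¹ F.
V = Q/C = 5.61×10⁻¹⁰ / 7.18×10⁻¹¹ = 7.81 V.

7.81 V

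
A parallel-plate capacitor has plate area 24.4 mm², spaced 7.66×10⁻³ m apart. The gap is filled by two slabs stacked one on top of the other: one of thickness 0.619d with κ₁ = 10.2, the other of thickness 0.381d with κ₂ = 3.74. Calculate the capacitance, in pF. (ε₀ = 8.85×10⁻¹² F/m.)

A = 24.4 mm² = 2.44×10⁻⁵ m².
Stacked slabs ⇒ two capacitors in series, each with the full plate area.
C₁ = κ₁ε₀A/d₁ = 10.2 × 8.85×10⁻¹² × 2.44×10⁻⁵ / 4.74×10⁻³ = 4.65×10⁻¹³ F.
C₂ = κ₂ε₀A/d₂ = 3.74 × 8.85×10⁻¹² × 2.44×10⁻⁵ / 2.92×10⁻³ = 2.77×10⁻¹³ F.
C = (1/C₁ + 1/C₂)⁻¹ = 1.73×10⁻¹³ F.

0.173 pF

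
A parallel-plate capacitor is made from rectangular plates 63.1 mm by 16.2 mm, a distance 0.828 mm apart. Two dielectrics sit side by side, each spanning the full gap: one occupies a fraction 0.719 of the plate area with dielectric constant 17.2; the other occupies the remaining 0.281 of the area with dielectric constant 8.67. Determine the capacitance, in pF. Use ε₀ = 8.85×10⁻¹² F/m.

A = 63.1 × 16.2 mm² = 1.02×10⁻³ m².
Side-by-side slabs ⇒ two capacitors in parallel, each spanning the full gap.
C₁ = κ₁ε₀A₁/d = 17.2 × 8.85×10⁻¹² × 7.35×10⁻⁴ / 8.28×10⁻⁴ = 1.35×10⁻¹⁰ F.
C₂ = κ₂ε₀A₂/d = 8.67 × 8.85×10⁻¹² × 2.87×10⁻⁴ / 8.28×10⁻⁴ = 2.66×10⁻¹¹ F.
C = C₁ + C₂ = 1.62×10⁻¹⁰ F.

162 pF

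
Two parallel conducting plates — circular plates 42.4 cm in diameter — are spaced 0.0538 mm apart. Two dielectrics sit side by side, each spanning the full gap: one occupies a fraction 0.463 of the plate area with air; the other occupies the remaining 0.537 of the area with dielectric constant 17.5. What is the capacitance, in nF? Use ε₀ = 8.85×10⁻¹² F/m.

C ≈ 229 nF

A = π(42.4/2 cm)² = 0.141 m².
Side-by-side slabs ⇒ two capacitors in parallel, each spanning the full gap.
C₁ = κ₁ε₀A₁/d = 1.00 × 8.85×10⁻¹² × 6.54×10⁻² / 5.38×10⁻⁵ = 1.08×10⁻⁸ F.
C₂ = κ₂ε₀A₂/d = 17.5 × 8.85×10⁻¹² × 7.58×10⁻² / 5.38×10⁻⁵ = 2.18×10⁻⁷ F.
C = C₁ + C₂ = 2.29×10⁻⁷ F.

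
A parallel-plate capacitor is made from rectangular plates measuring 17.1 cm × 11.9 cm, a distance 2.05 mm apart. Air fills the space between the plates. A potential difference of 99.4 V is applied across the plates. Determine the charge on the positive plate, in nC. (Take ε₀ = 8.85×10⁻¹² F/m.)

Q ≈ 8.73 nC

A = 17.1 × 11.9 cm² = 2.03×10⁻² m².
C = ε₀A/d = 8.85×10⁻¹² × 2.03×10⁻² / 2.05×10⁻³ = 8.78×10⁻¹¹ F.
Q = CV = 8.78×10⁻¹¹ × 99.4 = 8.73×10⁻⁹ C.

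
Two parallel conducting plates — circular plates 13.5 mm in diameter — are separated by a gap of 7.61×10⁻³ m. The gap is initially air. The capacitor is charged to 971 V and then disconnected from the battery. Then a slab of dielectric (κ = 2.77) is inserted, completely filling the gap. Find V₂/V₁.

Isolated ⇒ Q is held fixed.
C₂ = 2.77 C₁ and V = Q/C, so V₂/V₁ = C₁/C₂ = 0.361.

0.361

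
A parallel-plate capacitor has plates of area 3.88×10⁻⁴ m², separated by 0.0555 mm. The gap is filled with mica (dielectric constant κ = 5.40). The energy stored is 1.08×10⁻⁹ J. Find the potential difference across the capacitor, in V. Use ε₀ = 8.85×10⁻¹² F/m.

V ≈ 2.54 V

C = κε₀A/d = 5.40 × 8.85×10⁻¹² × 3.88×10⁻⁴ / 5.55×10⁻⁵ = 3.34×10⁻¹⁰ F.
V = √(2U/C) = √(2 × 1.08×10⁻⁹ / 3.34×10⁻¹⁰) = 2.54 V.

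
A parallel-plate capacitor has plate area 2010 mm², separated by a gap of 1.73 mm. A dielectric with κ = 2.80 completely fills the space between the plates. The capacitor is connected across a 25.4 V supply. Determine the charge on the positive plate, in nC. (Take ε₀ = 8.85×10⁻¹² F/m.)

Q ≈ 0.731 nC

A = 2010 mm² = 2.01×10⁻³ m².
C = κε₀A/d = 2.80 × 8.85×10⁻¹² × 2.01×10⁻³ / 1.73×10⁻³ = 2.88×10⁻¹¹ F.
Q = CV = 2.88×10⁻¹¹ × 25.4 = 7.31×10⁻¹⁰ C.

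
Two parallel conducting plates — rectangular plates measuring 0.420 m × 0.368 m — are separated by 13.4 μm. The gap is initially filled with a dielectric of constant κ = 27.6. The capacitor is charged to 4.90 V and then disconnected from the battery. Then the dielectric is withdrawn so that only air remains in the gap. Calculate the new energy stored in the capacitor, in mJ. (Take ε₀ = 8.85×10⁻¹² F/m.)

0.934 mJ

A = 0.420 × 0.368 m² = 0.155 m².
Initially C₁ = κε₀A/d = 27.6 × 8.85×10⁻¹² × 0.155 / 1.34×10⁻⁵ = 2.82×10⁻⁶ F.
U₁ = 3.38×10⁻⁵ J.
Isolated ⇒ Q is held fixed. C₂ = 0.0362 C₁ and U = Q²/(2C), so U₂/U₁ = C₁/C₂ = 27.6.
U₂ = 27.6 × 3.38×10⁻⁵ = 9.34×10⁻⁴ J.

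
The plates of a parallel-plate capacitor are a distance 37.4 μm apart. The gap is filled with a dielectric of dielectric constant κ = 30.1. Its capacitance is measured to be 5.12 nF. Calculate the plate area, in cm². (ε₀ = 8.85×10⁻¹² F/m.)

A = Cd/(κε₀) = 5.12×10⁻⁹ × 3.74×10⁻⁵ / (30.1 × 8.85×10⁻¹²) = 7.19×10⁻⁴ m².

A ≈ 7.19 cm²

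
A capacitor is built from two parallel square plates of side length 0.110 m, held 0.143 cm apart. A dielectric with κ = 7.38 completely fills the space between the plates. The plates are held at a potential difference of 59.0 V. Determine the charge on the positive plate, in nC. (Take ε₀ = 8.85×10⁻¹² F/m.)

A = (0.110 m)² = 1.21×10⁻² m².
C = κε₀A/d = 7.38 × 8.85×10⁻¹² × 1.21×10⁻² / 1.43×10⁻³ = 5.53×10⁻¹⁰ F.
Q = CV = 5.53×10⁻¹⁰ × 59.0 = 3.26×10⁻⁸ C.

Q ≈ 32.6 nC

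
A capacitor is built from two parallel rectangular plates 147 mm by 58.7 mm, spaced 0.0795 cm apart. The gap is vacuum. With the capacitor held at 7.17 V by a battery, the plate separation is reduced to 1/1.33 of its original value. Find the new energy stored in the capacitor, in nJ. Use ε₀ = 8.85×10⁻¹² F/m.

U ≈ 3.28 nJ

A = 147 × 58.7 mm² = 8.63×10⁻³ m².
Initially C₁ = ε₀A/d = 8.85×10⁻¹² × 8.63×10⁻³ / 7.95×10⁻⁴ = 9.61×10⁻¹¹ F.
U₁ = 2.47×10⁻⁹ J.
Battery connected ⇒ V is held fixed. C₂ = 1.33 C₁ and U = ½CV², so U₂/U₁ = C₂/C₁ = 1.33.
U₂ = 1.33 × 2.47×10⁻⁹ = 3.28×10⁻⁹ J.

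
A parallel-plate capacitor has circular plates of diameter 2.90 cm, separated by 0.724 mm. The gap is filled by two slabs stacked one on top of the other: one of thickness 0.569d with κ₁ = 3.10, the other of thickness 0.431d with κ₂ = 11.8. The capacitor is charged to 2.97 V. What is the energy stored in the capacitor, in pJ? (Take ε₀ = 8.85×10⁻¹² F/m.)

162 pJ

A = π(2.90/2 cm)² = 6.61×10⁻⁴ m².
Stacked slabs ⇒ two capacitors in series, each with the full plate area.
C₁ = κ₁ε₀A/d₁ = 3.10 × 8.85×10⁻¹² × 6.61×10⁻⁴ / 4.12×10⁻⁴ = 4.40×10⁻¹¹ F.
C₂ = κ₂ε₀A/d₂ = 11.8 × 8.85×10⁻¹² × 6.61×10⁻⁴ / 3.12×10⁻⁴ = 2.21×10⁻¹⁰ F.
C = (1/C₁ + 1/C₂)⁻¹ = 3.67×10⁻¹¹ F.
U = ½CV² = ½ × 3.67×10⁻¹¹ × (2.97)² = 1.62×10⁻¹⁰ J.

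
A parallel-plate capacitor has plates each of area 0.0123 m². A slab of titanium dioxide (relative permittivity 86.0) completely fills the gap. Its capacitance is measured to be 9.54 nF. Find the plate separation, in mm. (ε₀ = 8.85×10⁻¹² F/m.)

d = κε₀A/C = 86.0 × 8.85×10⁻¹² × 1.23×10⁻² / 9.54×10⁻⁹ = 9.81×10⁻⁴ m.

0.981 mm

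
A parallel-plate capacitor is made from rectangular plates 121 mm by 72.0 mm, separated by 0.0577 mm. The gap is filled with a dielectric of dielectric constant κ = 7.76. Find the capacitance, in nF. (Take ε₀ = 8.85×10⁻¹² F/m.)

A = 121 × 72.0 mm² = 8.71×10⁻³ m².
C = κε₀A/d = 7.76 × 8.85×10⁻¹² × 8.71×10⁻³ / 5.77×10⁻⁵ = 1.04×10⁻⁸ F.

10.4 nF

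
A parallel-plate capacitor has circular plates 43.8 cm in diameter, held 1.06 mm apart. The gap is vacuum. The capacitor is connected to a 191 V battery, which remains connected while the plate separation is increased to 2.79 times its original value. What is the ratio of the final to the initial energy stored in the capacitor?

Battery connected ⇒ V is held fixed.
C₂ = 0.358 C₁ and U = ½CV², so U₂/U₁ = C₂/C₁ = 0.358.

U₂/U₁ ≈ 0.358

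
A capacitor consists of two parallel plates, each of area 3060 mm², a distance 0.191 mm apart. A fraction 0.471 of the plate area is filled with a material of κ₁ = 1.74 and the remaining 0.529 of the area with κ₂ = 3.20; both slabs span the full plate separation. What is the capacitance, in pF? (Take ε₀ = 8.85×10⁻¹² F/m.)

356 pF

A = 3060 mm² = 3.06×10⁻³ m².
Side-by-side slabs ⇒ two capacitors in parallel, each spanning the full gap.
C₁ = κ₁ε₀A₁/d = 1.74 × 8.85×10⁻¹² × 1.44×10⁻³ / 1.91×10⁻⁴ = 1.16×10⁻¹⁰ F.
C₂ = κ₂ε₀A₂/d = 3.20 × 8.85×10⁻¹² × 1.62×10⁻³ / 1.91×10⁻⁴ = 2.40×10⁻¹⁰ F.
C = C₁ + C₂ = 3.56×10⁻¹⁰ F.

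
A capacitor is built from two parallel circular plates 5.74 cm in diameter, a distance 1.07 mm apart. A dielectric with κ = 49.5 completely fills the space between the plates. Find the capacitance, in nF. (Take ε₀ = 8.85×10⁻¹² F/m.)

1.06 nF

A = π(5.74/2 cm)² = 2.59×10⁻³ m².
C = κε₀A/d = 49.5 × 8.85×10⁻¹² × 2.59×10⁻³ / 1.07×10⁻³ = 1.06×10⁻⁹ F.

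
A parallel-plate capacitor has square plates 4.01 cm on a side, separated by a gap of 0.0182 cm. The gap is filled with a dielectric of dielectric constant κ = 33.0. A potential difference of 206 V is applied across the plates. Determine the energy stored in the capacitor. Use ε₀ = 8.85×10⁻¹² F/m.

54.7 μJ

A = (4.01 cm)² = 1.61×10⁻³ m².
C = κε₀A/d = 33.0 × 8.85×10⁻¹² × 1.61×10⁻³ / 1.82×10⁻⁴ = 2.58×10⁻⁹ F.
U = ½CV² = ½ × 2.58×10⁻⁹ × (206)² = 5.47×10⁻⁵ J.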